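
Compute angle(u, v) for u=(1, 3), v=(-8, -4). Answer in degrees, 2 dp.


u.v = -20, |u| = sqrt(10) = 3.1623, |v| = sqrt(80) = 8.9443
cos(theta) = u.v/(|u||v|) = -20/sqrt(800) = -0.707107
theta = acos(-0.707107) = 135 degrees

135 degrees


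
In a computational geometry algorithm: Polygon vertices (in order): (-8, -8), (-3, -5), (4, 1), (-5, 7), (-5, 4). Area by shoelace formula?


Shoelace sum: ((-8)*(-5) - (-3)*(-8)) + ((-3)*1 - 4*(-5)) + (4*7 - (-5)*1) + ((-5)*4 - (-5)*7) + ((-5)*(-8) - (-8)*4)
= 153
Area = |153|/2 = 76.5

76.5


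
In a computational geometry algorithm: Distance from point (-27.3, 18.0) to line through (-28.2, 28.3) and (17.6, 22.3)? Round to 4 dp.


|cross product| = 466.34
|line direction| = sqrt(2133.64) = 46.1913
Distance = 466.34/sqrt(2133.64) = 10.0958

10.0958


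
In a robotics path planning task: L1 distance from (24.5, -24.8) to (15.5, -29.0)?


|24.5-15.5| + |(-24.8)-(-29)| = 9 + 4.2 = 13.2

13.2


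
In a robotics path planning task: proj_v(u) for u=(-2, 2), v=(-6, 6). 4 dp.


u.v = 24, |v| = sqrt(72) = 8.4853
Scalar projection = u.v / |v| = 24 / sqrt(72) = 2.8284

2.8284


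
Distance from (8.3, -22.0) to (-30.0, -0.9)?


dx=-38.3, dy=21.1
d^2 = (-38.3)^2 + 21.1^2 = 1912.1
d = sqrt(1912.1) = 43.7276

43.7276


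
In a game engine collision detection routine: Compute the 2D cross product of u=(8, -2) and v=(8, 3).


u x v = u_x*v_y - u_y*v_x = 8*3 - (-2)*8
= 24 - (-16) = 40

40


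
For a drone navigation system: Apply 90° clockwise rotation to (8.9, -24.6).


90° CW: (x,y) -> (y, -x)
(8.9,-24.6) -> (-24.6, -8.9)

(-24.6, -8.9)


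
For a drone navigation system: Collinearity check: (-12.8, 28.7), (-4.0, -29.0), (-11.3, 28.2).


Cross product: ((-4)-(-12.8))*(28.2-28.7) - ((-29)-28.7)*((-11.3)-(-12.8))
= 82.15

No, not collinear


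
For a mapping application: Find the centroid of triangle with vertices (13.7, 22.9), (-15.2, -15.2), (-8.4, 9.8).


Centroid = ((x_A+x_B+x_C)/3, (y_A+y_B+y_C)/3)
= ((13.7+(-15.2)+(-8.4))/3, (22.9+(-15.2)+9.8)/3)
= (-3.3, 5.8333)

(-3.3, 5.8333)


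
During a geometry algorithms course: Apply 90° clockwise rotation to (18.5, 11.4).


90° CW: (x,y) -> (y, -x)
(18.5,11.4) -> (11.4, -18.5)

(11.4, -18.5)


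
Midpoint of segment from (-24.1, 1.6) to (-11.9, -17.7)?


M = (((-24.1)+(-11.9))/2, (1.6+(-17.7))/2)
= (-18, -8.05)

(-18, -8.05)


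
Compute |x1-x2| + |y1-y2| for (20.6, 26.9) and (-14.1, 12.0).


|20.6-(-14.1)| + |26.9-12| = 34.7 + 14.9 = 49.6

49.6


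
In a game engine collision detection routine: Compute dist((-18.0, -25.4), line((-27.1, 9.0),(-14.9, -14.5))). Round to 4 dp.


|cross product| = 205.83
|line direction| = sqrt(701.09) = 26.4781
Distance = 205.83/sqrt(701.09) = 7.7736

7.7736


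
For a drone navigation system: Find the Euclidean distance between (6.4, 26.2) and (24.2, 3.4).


dx=17.8, dy=-22.8
d^2 = 17.8^2 + (-22.8)^2 = 836.68
d = sqrt(836.68) = 28.9254

28.9254


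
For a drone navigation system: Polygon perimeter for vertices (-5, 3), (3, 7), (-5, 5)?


Sides: (-5, 3)->(3, 7): sqrt(80) = 8.944272, (3, 7)->(-5, 5): sqrt(68) = 8.246211, (-5, 5)->(-5, 3): sqrt(4) = 2
Sum = 19.190483
Perimeter = 19.1905

19.1905


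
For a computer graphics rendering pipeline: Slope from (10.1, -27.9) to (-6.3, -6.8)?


slope = (y2-y1)/(x2-x1) = ((-6.8)-(-27.9))/((-6.3)-10.1) = 21.1/(-16.4) = -1.2866

-1.2866


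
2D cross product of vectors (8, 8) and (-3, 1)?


u x v = u_x*v_y - u_y*v_x = 8*1 - 8*(-3)
= 8 - (-24) = 32

32


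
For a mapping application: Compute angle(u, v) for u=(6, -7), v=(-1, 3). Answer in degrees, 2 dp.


u.v = -27, |u| = sqrt(85) = 9.2195, |v| = sqrt(10) = 3.1623
cos(theta) = u.v/(|u||v|) = -27/sqrt(850) = -0.926092
theta = acos(-0.926092) = 157.83 degrees

157.83 degrees


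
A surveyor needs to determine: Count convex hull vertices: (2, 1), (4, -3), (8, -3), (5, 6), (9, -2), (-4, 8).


Convex hull vertices (CCW): (-4, 8), (4, -3), (8, -3), (9, -2), (5, 6)
Count = 5

5


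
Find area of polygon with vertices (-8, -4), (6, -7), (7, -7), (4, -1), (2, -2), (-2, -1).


Shoelace sum: ((-8)*(-7) - 6*(-4)) + (6*(-7) - 7*(-7)) + (7*(-1) - 4*(-7)) + (4*(-2) - 2*(-1)) + (2*(-1) - (-2)*(-2)) + ((-2)*(-4) - (-8)*(-1))
= 96
Area = |96|/2 = 48

48


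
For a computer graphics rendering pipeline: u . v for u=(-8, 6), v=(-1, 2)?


u . v = u_x*v_x + u_y*v_y = (-8)*(-1) + 6*2
= 8 + 12 = 20

20


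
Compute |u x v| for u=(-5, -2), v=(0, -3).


|u x v| = |(-5)*(-3) - (-2)*0|
= |15 - 0| = 15

15


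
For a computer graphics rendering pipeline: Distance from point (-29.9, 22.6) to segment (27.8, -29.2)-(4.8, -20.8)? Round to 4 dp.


Project P onto AB: t = 1 (clamped to [0,1])
Closest point on segment: (4.8, -20.8)
Distance: 55.5666

55.5666


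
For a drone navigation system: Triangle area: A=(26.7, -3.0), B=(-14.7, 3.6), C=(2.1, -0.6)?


Area = |x_A(y_B-y_C) + x_B(y_C-y_A) + x_C(y_A-y_B)|/2
= |112.14 + (-35.28) + (-13.86)|/2
= 63/2 = 31.5

31.5


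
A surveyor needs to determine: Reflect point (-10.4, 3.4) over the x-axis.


Reflection over x-axis: (x,y) -> (x,-y)
(-10.4, 3.4) -> (-10.4, -3.4)

(-10.4, -3.4)


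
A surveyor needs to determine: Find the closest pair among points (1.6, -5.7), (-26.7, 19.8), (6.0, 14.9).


d(P0,P1) = 38.0938, d(P0,P2) = 21.0647, d(P1,P2) = 33.0651
Closest: P0 and P2

Closest pair: (1.6, -5.7) and (6.0, 14.9), distance = 21.0647


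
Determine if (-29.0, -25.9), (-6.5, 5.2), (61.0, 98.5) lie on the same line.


Cross product: ((-6.5)-(-29))*(98.5-(-25.9)) - (5.2-(-25.9))*(61-(-29))
= 0

Yes, collinear


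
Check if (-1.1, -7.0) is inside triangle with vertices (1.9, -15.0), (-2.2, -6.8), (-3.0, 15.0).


Cross products: AB x AP = -8.2, BC x BP = -23.82, CA x CP = -50.8
All same sign? yes

Yes, inside


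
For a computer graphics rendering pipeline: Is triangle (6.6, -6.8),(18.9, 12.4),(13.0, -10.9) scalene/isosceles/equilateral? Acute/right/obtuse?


Side lengths squared: AB^2=519.93, BC^2=577.7, CA^2=57.77
Sorted: [57.77, 519.93, 577.7]
By sides: Scalene, By angles: Right

Scalene, Right


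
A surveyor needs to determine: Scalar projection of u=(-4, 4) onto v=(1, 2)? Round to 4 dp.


u.v = 4, |v| = sqrt(5) = 2.2361
Scalar projection = u.v / |v| = 4 / sqrt(5) = 1.7889

1.7889


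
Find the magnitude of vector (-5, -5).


|u| = sqrt((-5)^2 + (-5)^2) = sqrt(50) = 7.0711

7.0711


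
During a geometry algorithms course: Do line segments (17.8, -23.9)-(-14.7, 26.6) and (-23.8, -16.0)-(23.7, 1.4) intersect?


Cross products: d1=-1099.09, d2=1865.16, d3=1844.05, d4=-1120.2
d1*d2 < 0 and d3*d4 < 0? yes

Yes, they intersect


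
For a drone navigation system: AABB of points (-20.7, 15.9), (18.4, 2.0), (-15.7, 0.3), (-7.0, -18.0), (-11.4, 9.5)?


x range: [-20.7, 18.4]
y range: [-18, 15.9]
Bounding box: (-20.7,-18) to (18.4,15.9)

(-20.7,-18) to (18.4,15.9)


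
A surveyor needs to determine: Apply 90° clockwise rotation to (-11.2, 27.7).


90° CW: (x,y) -> (y, -x)
(-11.2,27.7) -> (27.7, 11.2)

(27.7, 11.2)


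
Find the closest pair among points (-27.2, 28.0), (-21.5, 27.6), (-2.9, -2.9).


d(P0,P1) = 5.714, d(P0,P2) = 39.3103, d(P1,P2) = 35.7241
Closest: P0 and P1

Closest pair: (-27.2, 28.0) and (-21.5, 27.6), distance = 5.714


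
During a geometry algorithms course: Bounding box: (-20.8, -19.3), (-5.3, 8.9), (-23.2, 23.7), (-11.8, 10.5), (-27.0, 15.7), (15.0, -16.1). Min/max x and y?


x range: [-27, 15]
y range: [-19.3, 23.7]
Bounding box: (-27,-19.3) to (15,23.7)

(-27,-19.3) to (15,23.7)


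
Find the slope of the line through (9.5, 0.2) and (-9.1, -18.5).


slope = (y2-y1)/(x2-x1) = ((-18.5)-0.2)/((-9.1)-9.5) = (-18.7)/(-18.6) = 1.0054

1.0054


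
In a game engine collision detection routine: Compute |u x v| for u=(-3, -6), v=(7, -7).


|u x v| = |(-3)*(-7) - (-6)*7|
= |21 - (-42)| = 63

63


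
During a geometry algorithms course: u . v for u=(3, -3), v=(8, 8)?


u . v = u_x*v_x + u_y*v_y = 3*8 + (-3)*8
= 24 + (-24) = 0

0


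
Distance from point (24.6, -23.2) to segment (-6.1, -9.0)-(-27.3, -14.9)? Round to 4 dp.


Project P onto AB: t = 0 (clamped to [0,1])
Closest point on segment: (-6.1, -9)
Distance: 33.825

33.825


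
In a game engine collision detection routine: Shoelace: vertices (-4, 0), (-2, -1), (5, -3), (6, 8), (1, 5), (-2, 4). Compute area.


Shoelace sum: ((-4)*(-1) - (-2)*0) + ((-2)*(-3) - 5*(-1)) + (5*8 - 6*(-3)) + (6*5 - 1*8) + (1*4 - (-2)*5) + ((-2)*0 - (-4)*4)
= 125
Area = |125|/2 = 62.5

62.5


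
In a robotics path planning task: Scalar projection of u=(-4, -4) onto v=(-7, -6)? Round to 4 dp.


u.v = 52, |v| = sqrt(85) = 9.2195
Scalar projection = u.v / |v| = 52 / sqrt(85) = 5.6402

5.6402


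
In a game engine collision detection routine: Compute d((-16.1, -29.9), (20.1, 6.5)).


dx=36.2, dy=36.4
d^2 = 36.2^2 + 36.4^2 = 2635.4
d = sqrt(2635.4) = 51.3361

51.3361


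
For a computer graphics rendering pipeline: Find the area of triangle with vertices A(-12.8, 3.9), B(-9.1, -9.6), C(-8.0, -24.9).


Area = |x_A(y_B-y_C) + x_B(y_C-y_A) + x_C(y_A-y_B)|/2
= |(-195.84) + 262.08 + (-108)|/2
= 41.76/2 = 20.88

20.88


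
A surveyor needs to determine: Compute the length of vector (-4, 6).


|u| = sqrt((-4)^2 + 6^2) = sqrt(52) = 7.2111

7.2111


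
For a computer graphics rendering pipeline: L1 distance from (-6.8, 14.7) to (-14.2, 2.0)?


|(-6.8)-(-14.2)| + |14.7-2| = 7.4 + 12.7 = 20.1

20.1


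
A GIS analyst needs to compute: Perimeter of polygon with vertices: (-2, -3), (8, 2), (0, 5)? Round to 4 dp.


Sides: (-2, -3)->(8, 2): sqrt(125) = 11.18034, (8, 2)->(0, 5): sqrt(73) = 8.544004, (0, 5)->(-2, -3): sqrt(68) = 8.246211
Sum = 27.970555
Perimeter = 27.9706

27.9706


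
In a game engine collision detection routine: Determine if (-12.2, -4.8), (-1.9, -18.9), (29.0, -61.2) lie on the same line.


Cross product: ((-1.9)-(-12.2))*((-61.2)-(-4.8)) - ((-18.9)-(-4.8))*(29-(-12.2))
= 0

Yes, collinear


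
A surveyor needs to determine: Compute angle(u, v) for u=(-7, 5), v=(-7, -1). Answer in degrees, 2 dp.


u.v = 44, |u| = sqrt(74) = 8.6023, |v| = sqrt(50) = 7.0711
cos(theta) = u.v/(|u||v|) = 44/sqrt(3700) = 0.723356
theta = acos(0.723356) = 43.67 degrees

43.67 degrees


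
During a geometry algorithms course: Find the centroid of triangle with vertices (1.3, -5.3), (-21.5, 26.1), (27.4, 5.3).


Centroid = ((x_A+x_B+x_C)/3, (y_A+y_B+y_C)/3)
= ((1.3+(-21.5)+27.4)/3, ((-5.3)+26.1+5.3)/3)
= (2.4, 8.7)

(2.4, 8.7)


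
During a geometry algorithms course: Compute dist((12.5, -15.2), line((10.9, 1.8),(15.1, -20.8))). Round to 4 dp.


|cross product| = 35.24
|line direction| = sqrt(528.4) = 22.987
Distance = 35.24/sqrt(528.4) = 1.533

1.533


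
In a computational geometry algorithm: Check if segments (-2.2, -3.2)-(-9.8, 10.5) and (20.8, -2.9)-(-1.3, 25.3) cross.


Cross products: d1=655.23, d2=566.78, d3=-317.38, d4=-228.93
d1*d2 < 0 and d3*d4 < 0? no

No, they don't intersect


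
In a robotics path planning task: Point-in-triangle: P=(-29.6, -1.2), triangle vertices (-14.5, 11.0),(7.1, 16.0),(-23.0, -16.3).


Cross products: AB x AP = -188.02, BC x BP = -667.69, CA x CP = 308.53
All same sign? no

No, outside


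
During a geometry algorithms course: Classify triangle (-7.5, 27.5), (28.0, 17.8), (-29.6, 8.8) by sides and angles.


Side lengths squared: AB^2=1354.34, BC^2=3398.76, CA^2=838.1
Sorted: [838.1, 1354.34, 3398.76]
By sides: Scalene, By angles: Obtuse

Scalene, Obtuse


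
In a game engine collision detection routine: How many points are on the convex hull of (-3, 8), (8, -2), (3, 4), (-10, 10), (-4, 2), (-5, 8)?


Convex hull vertices (CCW): (-10, 10), (-4, 2), (8, -2), (3, 4), (-3, 8)
Count = 5

5


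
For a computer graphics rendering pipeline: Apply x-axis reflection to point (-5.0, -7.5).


Reflection over x-axis: (x,y) -> (x,-y)
(-5, -7.5) -> (-5, 7.5)

(-5, 7.5)


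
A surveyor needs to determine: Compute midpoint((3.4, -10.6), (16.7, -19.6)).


M = ((3.4+16.7)/2, ((-10.6)+(-19.6))/2)
= (10.05, -15.1)

(10.05, -15.1)


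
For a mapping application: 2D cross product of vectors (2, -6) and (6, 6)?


u x v = u_x*v_y - u_y*v_x = 2*6 - (-6)*6
= 12 - (-36) = 48

48


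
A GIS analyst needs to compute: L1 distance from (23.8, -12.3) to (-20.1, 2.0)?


|23.8-(-20.1)| + |(-12.3)-2| = 43.9 + 14.3 = 58.2

58.2


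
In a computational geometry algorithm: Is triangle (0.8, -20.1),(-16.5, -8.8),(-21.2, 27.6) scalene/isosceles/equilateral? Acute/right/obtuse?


Side lengths squared: AB^2=426.98, BC^2=1347.05, CA^2=2759.29
Sorted: [426.98, 1347.05, 2759.29]
By sides: Scalene, By angles: Obtuse

Scalene, Obtuse


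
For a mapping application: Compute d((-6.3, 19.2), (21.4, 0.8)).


dx=27.7, dy=-18.4
d^2 = 27.7^2 + (-18.4)^2 = 1105.85
d = sqrt(1105.85) = 33.2543

33.2543


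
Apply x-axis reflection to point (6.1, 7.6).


Reflection over x-axis: (x,y) -> (x,-y)
(6.1, 7.6) -> (6.1, -7.6)

(6.1, -7.6)


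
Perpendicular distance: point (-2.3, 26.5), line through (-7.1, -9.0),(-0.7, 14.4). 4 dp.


|cross product| = 114.88
|line direction| = sqrt(588.52) = 24.2594
Distance = 114.88/sqrt(588.52) = 4.7355

4.7355


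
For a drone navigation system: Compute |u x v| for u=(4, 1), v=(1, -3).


|u x v| = |4*(-3) - 1*1|
= |(-12) - 1| = 13

13


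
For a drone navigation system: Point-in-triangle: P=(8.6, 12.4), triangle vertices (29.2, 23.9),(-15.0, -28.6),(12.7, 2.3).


Cross products: AB x AP = -573.2, BC x BP = 406.46, CA x CP = 255.21
All same sign? no

No, outside


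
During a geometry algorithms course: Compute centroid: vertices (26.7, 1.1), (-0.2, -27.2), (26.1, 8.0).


Centroid = ((x_A+x_B+x_C)/3, (y_A+y_B+y_C)/3)
= ((26.7+(-0.2)+26.1)/3, (1.1+(-27.2)+8)/3)
= (17.5333, -6.0333)

(17.5333, -6.0333)


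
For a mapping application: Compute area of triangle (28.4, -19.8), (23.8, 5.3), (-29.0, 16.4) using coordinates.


Area = |x_A(y_B-y_C) + x_B(y_C-y_A) + x_C(y_A-y_B)|/2
= |(-315.24) + 861.56 + 727.9|/2
= 1274.22/2 = 637.11

637.11


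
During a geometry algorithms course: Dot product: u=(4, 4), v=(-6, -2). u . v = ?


u . v = u_x*v_x + u_y*v_y = 4*(-6) + 4*(-2)
= (-24) + (-8) = -32

-32


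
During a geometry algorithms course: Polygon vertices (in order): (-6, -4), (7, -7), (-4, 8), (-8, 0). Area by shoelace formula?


Shoelace sum: ((-6)*(-7) - 7*(-4)) + (7*8 - (-4)*(-7)) + ((-4)*0 - (-8)*8) + ((-8)*(-4) - (-6)*0)
= 194
Area = |194|/2 = 97

97


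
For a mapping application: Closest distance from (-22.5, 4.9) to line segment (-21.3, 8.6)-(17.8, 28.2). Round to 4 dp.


Project P onto AB: t = 0 (clamped to [0,1])
Closest point on segment: (-21.3, 8.6)
Distance: 3.8897

3.8897


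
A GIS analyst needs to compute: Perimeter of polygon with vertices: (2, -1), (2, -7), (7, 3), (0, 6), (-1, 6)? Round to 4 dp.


Sides: (2, -1)->(2, -7): sqrt(36) = 6, (2, -7)->(7, 3): sqrt(125) = 11.18034, (7, 3)->(0, 6): sqrt(58) = 7.615773, (0, 6)->(-1, 6): sqrt(1) = 1, (-1, 6)->(2, -1): sqrt(58) = 7.615773
Sum = 33.411886
Perimeter = 33.4119

33.4119


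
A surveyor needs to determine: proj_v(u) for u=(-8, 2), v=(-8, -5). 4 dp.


u.v = 54, |v| = sqrt(89) = 9.434
Scalar projection = u.v / |v| = 54 / sqrt(89) = 5.724

5.724


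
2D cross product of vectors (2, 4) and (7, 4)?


u x v = u_x*v_y - u_y*v_x = 2*4 - 4*7
= 8 - 28 = -20

-20


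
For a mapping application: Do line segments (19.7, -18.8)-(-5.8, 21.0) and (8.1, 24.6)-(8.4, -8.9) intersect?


Cross products: d1=375.58, d2=-466.73, d3=-645.02, d4=197.29
d1*d2 < 0 and d3*d4 < 0? yes

Yes, they intersect


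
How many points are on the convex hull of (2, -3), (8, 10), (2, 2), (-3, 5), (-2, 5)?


Convex hull vertices (CCW): (-3, 5), (2, -3), (8, 10)
Count = 3

3


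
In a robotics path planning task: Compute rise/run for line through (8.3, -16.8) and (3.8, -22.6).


slope = (y2-y1)/(x2-x1) = ((-22.6)-(-16.8))/(3.8-8.3) = (-5.8)/(-4.5) = 1.2889

1.2889


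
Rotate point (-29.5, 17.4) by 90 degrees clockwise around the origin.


90° CW: (x,y) -> (y, -x)
(-29.5,17.4) -> (17.4, 29.5)

(17.4, 29.5)


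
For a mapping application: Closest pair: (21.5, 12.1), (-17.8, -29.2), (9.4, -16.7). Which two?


d(P0,P1) = 57.0103, d(P0,P2) = 31.2386, d(P1,P2) = 29.9348
Closest: P1 and P2

Closest pair: (-17.8, -29.2) and (9.4, -16.7), distance = 29.9348


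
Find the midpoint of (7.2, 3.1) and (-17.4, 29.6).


M = ((7.2+(-17.4))/2, (3.1+29.6)/2)
= (-5.1, 16.35)

(-5.1, 16.35)


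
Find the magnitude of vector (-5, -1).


|u| = sqrt((-5)^2 + (-1)^2) = sqrt(26) = 5.099

5.099


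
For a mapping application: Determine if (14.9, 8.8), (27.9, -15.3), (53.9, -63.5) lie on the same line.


Cross product: (27.9-14.9)*((-63.5)-8.8) - ((-15.3)-8.8)*(53.9-14.9)
= 0

Yes, collinear


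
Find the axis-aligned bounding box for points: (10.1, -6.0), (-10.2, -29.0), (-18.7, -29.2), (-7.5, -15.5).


x range: [-18.7, 10.1]
y range: [-29.2, -6]
Bounding box: (-18.7,-29.2) to (10.1,-6)

(-18.7,-29.2) to (10.1,-6)


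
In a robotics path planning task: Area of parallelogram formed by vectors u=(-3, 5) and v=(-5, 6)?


|u x v| = |(-3)*6 - 5*(-5)|
= |(-18) - (-25)| = 7

7


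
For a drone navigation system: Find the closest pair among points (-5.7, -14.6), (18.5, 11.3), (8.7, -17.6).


d(P0,P1) = 35.4464, d(P0,P2) = 14.7092, d(P1,P2) = 30.5164
Closest: P0 and P2

Closest pair: (-5.7, -14.6) and (8.7, -17.6), distance = 14.7092


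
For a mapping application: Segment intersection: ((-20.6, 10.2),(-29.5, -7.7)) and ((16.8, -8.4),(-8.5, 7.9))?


Cross products: d1=139.04, d2=736.98, d3=835, d4=237.06
d1*d2 < 0 and d3*d4 < 0? no

No, they don't intersect


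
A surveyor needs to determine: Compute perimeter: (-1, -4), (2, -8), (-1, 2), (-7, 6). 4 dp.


Sides: (-1, -4)->(2, -8): sqrt(25) = 5, (2, -8)->(-1, 2): sqrt(109) = 10.440307, (-1, 2)->(-7, 6): sqrt(52) = 7.211103, (-7, 6)->(-1, -4): sqrt(136) = 11.661904
Sum = 34.313314
Perimeter = 34.3133

34.3133


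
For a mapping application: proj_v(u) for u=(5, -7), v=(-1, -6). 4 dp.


u.v = 37, |v| = sqrt(37) = 6.0828
Scalar projection = u.v / |v| = 37 / sqrt(37) = 6.0828

6.0828


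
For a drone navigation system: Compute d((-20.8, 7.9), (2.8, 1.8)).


dx=23.6, dy=-6.1
d^2 = 23.6^2 + (-6.1)^2 = 594.17
d = sqrt(594.17) = 24.3756

24.3756


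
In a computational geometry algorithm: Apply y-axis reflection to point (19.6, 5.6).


Reflection over y-axis: (x,y) -> (-x,y)
(19.6, 5.6) -> (-19.6, 5.6)

(-19.6, 5.6)


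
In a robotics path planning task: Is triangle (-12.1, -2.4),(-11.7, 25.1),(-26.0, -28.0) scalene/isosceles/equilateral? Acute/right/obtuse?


Side lengths squared: AB^2=756.41, BC^2=3024.1, CA^2=848.57
Sorted: [756.41, 848.57, 3024.1]
By sides: Scalene, By angles: Obtuse

Scalene, Obtuse


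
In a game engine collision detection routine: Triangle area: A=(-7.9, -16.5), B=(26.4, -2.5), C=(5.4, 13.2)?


Area = |x_A(y_B-y_C) + x_B(y_C-y_A) + x_C(y_A-y_B)|/2
= |124.03 + 784.08 + (-75.6)|/2
= 832.51/2 = 416.255

416.255


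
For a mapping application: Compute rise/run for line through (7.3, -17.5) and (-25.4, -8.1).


slope = (y2-y1)/(x2-x1) = ((-8.1)-(-17.5))/((-25.4)-7.3) = 9.4/(-32.7) = -0.2875

-0.2875


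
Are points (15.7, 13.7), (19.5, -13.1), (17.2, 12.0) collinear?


Cross product: (19.5-15.7)*(12-13.7) - ((-13.1)-13.7)*(17.2-15.7)
= 33.74

No, not collinear


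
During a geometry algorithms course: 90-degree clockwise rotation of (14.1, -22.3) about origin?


90° CW: (x,y) -> (y, -x)
(14.1,-22.3) -> (-22.3, -14.1)

(-22.3, -14.1)


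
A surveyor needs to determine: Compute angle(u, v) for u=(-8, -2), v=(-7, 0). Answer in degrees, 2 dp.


u.v = 56, |u| = sqrt(68) = 8.2462, |v| = sqrt(49) = 7
cos(theta) = u.v/(|u||v|) = 56/sqrt(3332) = 0.970143
theta = acos(0.970143) = 14.04 degrees

14.04 degrees


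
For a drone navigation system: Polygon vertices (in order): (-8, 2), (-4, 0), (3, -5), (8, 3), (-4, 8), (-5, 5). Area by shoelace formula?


Shoelace sum: ((-8)*0 - (-4)*2) + ((-4)*(-5) - 3*0) + (3*3 - 8*(-5)) + (8*8 - (-4)*3) + ((-4)*5 - (-5)*8) + ((-5)*2 - (-8)*5)
= 203
Area = |203|/2 = 101.5

101.5


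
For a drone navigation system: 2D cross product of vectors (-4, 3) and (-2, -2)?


u x v = u_x*v_y - u_y*v_x = (-4)*(-2) - 3*(-2)
= 8 - (-6) = 14

14


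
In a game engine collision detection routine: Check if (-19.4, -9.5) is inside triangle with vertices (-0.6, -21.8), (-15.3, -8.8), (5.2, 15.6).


Cross products: AB x AP = 63.59, BC x BP = 85.69, CA x CP = -774.46
All same sign? no

No, outside


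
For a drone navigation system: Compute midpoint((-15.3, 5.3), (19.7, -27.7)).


M = (((-15.3)+19.7)/2, (5.3+(-27.7))/2)
= (2.2, -11.2)

(2.2, -11.2)


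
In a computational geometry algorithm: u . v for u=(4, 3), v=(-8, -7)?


u . v = u_x*v_x + u_y*v_y = 4*(-8) + 3*(-7)
= (-32) + (-21) = -53

-53


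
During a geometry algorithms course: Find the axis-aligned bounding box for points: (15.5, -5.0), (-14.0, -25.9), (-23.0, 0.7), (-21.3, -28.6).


x range: [-23, 15.5]
y range: [-28.6, 0.7]
Bounding box: (-23,-28.6) to (15.5,0.7)

(-23,-28.6) to (15.5,0.7)


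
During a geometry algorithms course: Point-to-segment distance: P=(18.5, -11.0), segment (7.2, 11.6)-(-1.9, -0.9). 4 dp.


Project P onto AB: t = 0.7516 (clamped to [0,1])
Closest point on segment: (0.3607, 2.2054)
Distance: 22.4369

22.4369


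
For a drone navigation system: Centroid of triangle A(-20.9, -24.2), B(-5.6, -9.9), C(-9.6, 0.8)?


Centroid = ((x_A+x_B+x_C)/3, (y_A+y_B+y_C)/3)
= (((-20.9)+(-5.6)+(-9.6))/3, ((-24.2)+(-9.9)+0.8)/3)
= (-12.0333, -11.1)

(-12.0333, -11.1)


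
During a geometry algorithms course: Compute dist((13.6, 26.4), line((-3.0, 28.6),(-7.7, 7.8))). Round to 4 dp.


|cross product| = 355.62
|line direction| = sqrt(454.73) = 21.3244
Distance = 355.62/sqrt(454.73) = 16.6767

16.6767


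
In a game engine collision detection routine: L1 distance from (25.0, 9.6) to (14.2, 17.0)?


|25-14.2| + |9.6-17| = 10.8 + 7.4 = 18.2

18.2


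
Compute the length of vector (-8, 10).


|u| = sqrt((-8)^2 + 10^2) = sqrt(164) = 12.8062

12.8062


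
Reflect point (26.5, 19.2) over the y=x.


Reflection over y=x: (x,y) -> (y,x)
(26.5, 19.2) -> (19.2, 26.5)

(19.2, 26.5)


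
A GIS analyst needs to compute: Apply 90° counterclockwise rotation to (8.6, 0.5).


90° CCW: (x,y) -> (-y, x)
(8.6,0.5) -> (-0.5, 8.6)

(-0.5, 8.6)


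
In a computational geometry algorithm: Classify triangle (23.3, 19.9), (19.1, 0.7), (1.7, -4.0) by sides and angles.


Side lengths squared: AB^2=386.28, BC^2=324.85, CA^2=1037.77
Sorted: [324.85, 386.28, 1037.77]
By sides: Scalene, By angles: Obtuse

Scalene, Obtuse


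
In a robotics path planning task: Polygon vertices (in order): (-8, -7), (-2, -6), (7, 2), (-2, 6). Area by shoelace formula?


Shoelace sum: ((-8)*(-6) - (-2)*(-7)) + ((-2)*2 - 7*(-6)) + (7*6 - (-2)*2) + ((-2)*(-7) - (-8)*6)
= 180
Area = |180|/2 = 90

90


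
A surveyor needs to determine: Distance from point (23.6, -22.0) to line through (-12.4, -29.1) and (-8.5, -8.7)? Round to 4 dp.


|cross product| = 706.71
|line direction| = sqrt(431.37) = 20.7694
Distance = 706.71/sqrt(431.37) = 34.0264

34.0264


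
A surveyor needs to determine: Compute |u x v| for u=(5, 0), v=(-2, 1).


|u x v| = |5*1 - 0*(-2)|
= |5 - 0| = 5

5


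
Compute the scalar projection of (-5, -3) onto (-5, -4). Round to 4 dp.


u.v = 37, |v| = sqrt(41) = 6.4031
Scalar projection = u.v / |v| = 37 / sqrt(41) = 5.7784

5.7784


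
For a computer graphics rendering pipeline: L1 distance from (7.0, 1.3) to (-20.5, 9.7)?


|7-(-20.5)| + |1.3-9.7| = 27.5 + 8.4 = 35.9

35.9


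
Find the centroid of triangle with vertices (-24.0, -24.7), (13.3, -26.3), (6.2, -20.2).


Centroid = ((x_A+x_B+x_C)/3, (y_A+y_B+y_C)/3)
= (((-24)+13.3+6.2)/3, ((-24.7)+(-26.3)+(-20.2))/3)
= (-1.5, -23.7333)

(-1.5, -23.7333)


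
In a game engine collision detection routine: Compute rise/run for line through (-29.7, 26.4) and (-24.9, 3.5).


slope = (y2-y1)/(x2-x1) = (3.5-26.4)/((-24.9)-(-29.7)) = (-22.9)/4.8 = -4.7708

-4.7708


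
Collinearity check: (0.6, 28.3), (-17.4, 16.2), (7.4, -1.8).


Cross product: ((-17.4)-0.6)*((-1.8)-28.3) - (16.2-28.3)*(7.4-0.6)
= 624.08

No, not collinear


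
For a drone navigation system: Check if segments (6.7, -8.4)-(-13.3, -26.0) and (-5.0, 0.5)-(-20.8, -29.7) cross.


Cross products: d1=493.96, d2=168.04, d3=-383.92, d4=-58
d1*d2 < 0 and d3*d4 < 0? no

No, they don't intersect


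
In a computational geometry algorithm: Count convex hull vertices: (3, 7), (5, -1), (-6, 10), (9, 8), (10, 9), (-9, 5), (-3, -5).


Convex hull vertices (CCW): (-9, 5), (-3, -5), (5, -1), (10, 9), (-6, 10)
Count = 5

5


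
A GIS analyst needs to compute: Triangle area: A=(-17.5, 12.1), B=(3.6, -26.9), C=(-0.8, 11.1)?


Area = |x_A(y_B-y_C) + x_B(y_C-y_A) + x_C(y_A-y_B)|/2
= |665 + (-3.6) + (-31.2)|/2
= 630.2/2 = 315.1

315.1


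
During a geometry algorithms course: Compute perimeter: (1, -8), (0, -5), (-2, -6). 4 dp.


Sides: (1, -8)->(0, -5): sqrt(10) = 3.162278, (0, -5)->(-2, -6): sqrt(5) = 2.236068, (-2, -6)->(1, -8): sqrt(13) = 3.605551
Sum = 9.003897
Perimeter = 9.0039

9.0039


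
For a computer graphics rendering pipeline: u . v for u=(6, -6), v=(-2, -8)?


u . v = u_x*v_x + u_y*v_y = 6*(-2) + (-6)*(-8)
= (-12) + 48 = 36

36


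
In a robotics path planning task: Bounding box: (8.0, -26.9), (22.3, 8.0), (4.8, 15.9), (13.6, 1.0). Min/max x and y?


x range: [4.8, 22.3]
y range: [-26.9, 15.9]
Bounding box: (4.8,-26.9) to (22.3,15.9)

(4.8,-26.9) to (22.3,15.9)


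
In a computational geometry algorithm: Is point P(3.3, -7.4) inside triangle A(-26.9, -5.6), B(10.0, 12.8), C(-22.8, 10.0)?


Cross products: AB x AP = -622.1, BC x BP = 643.8, CA x CP = 478.5
All same sign? no

No, outside


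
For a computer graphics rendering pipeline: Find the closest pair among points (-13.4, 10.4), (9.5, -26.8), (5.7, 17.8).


d(P0,P1) = 43.6835, d(P0,P2) = 20.4834, d(P1,P2) = 44.7616
Closest: P0 and P2

Closest pair: (-13.4, 10.4) and (5.7, 17.8), distance = 20.4834


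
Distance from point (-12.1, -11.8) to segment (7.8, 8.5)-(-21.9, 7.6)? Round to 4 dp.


Project P onto AB: t = 0.6901 (clamped to [0,1])
Closest point on segment: (-12.6963, 7.8789)
Distance: 19.6879

19.6879


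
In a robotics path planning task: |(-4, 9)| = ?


|u| = sqrt((-4)^2 + 9^2) = sqrt(97) = 9.8489

9.8489


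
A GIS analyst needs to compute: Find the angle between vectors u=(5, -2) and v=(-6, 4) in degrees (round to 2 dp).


u.v = -38, |u| = sqrt(29) = 5.3852, |v| = sqrt(52) = 7.2111
cos(theta) = u.v/(|u||v|) = -38/sqrt(1508) = -0.97855
theta = acos(-0.97855) = 168.11 degrees

168.11 degrees


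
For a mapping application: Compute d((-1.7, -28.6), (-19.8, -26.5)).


dx=-18.1, dy=2.1
d^2 = (-18.1)^2 + 2.1^2 = 332.02
d = sqrt(332.02) = 18.2214

18.2214


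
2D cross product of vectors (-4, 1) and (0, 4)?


u x v = u_x*v_y - u_y*v_x = (-4)*4 - 1*0
= (-16) - 0 = -16

-16


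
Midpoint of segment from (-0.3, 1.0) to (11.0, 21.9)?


M = (((-0.3)+11)/2, (1+21.9)/2)
= (5.35, 11.45)

(5.35, 11.45)


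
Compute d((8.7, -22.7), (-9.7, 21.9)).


dx=-18.4, dy=44.6
d^2 = (-18.4)^2 + 44.6^2 = 2327.72
d = sqrt(2327.72) = 48.2465

48.2465


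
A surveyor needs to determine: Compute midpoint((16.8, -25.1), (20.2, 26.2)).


M = ((16.8+20.2)/2, ((-25.1)+26.2)/2)
= (18.5, 0.55)

(18.5, 0.55)


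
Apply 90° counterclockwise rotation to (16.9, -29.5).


90° CCW: (x,y) -> (-y, x)
(16.9,-29.5) -> (29.5, 16.9)

(29.5, 16.9)


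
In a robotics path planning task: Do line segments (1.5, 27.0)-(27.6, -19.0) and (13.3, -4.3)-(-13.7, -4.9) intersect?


Cross products: d1=-852.18, d2=405.48, d3=-274.13, d4=-1531.79
d1*d2 < 0 and d3*d4 < 0? no

No, they don't intersect


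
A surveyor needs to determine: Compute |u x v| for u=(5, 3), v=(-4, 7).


|u x v| = |5*7 - 3*(-4)|
= |35 - (-12)| = 47

47


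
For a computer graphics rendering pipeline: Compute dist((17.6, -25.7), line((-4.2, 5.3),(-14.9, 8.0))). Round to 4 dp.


|cross product| = 272.84
|line direction| = sqrt(121.78) = 11.0354
Distance = 272.84/sqrt(121.78) = 24.7241

24.7241


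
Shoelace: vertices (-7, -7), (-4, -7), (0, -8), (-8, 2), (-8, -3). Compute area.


Shoelace sum: ((-7)*(-7) - (-4)*(-7)) + ((-4)*(-8) - 0*(-7)) + (0*2 - (-8)*(-8)) + ((-8)*(-3) - (-8)*2) + ((-8)*(-7) - (-7)*(-3))
= 64
Area = |64|/2 = 32

32


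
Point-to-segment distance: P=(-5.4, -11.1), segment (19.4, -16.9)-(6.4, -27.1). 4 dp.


Project P onto AB: t = 0.9641 (clamped to [0,1])
Closest point on segment: (6.8666, -26.7339)
Distance: 19.8718

19.8718


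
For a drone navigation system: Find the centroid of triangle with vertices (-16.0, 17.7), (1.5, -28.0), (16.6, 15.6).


Centroid = ((x_A+x_B+x_C)/3, (y_A+y_B+y_C)/3)
= (((-16)+1.5+16.6)/3, (17.7+(-28)+15.6)/3)
= (0.7, 1.7667)

(0.7, 1.7667)


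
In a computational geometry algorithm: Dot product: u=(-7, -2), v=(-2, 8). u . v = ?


u . v = u_x*v_x + u_y*v_y = (-7)*(-2) + (-2)*8
= 14 + (-16) = -2

-2


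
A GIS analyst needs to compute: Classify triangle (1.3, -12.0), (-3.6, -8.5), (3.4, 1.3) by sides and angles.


Side lengths squared: AB^2=36.26, BC^2=145.04, CA^2=181.3
Sorted: [36.26, 145.04, 181.3]
By sides: Scalene, By angles: Right

Scalene, Right


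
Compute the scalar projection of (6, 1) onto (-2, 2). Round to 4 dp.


u.v = -10, |v| = sqrt(8) = 2.8284
Scalar projection = u.v / |v| = -10 / sqrt(8) = -3.5355

-3.5355


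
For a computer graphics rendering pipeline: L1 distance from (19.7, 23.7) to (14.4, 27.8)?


|19.7-14.4| + |23.7-27.8| = 5.3 + 4.1 = 9.4

9.4


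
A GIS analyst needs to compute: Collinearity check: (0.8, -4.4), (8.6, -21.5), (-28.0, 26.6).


Cross product: (8.6-0.8)*(26.6-(-4.4)) - ((-21.5)-(-4.4))*((-28)-0.8)
= -250.68

No, not collinear


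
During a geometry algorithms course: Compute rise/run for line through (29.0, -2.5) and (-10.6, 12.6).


slope = (y2-y1)/(x2-x1) = (12.6-(-2.5))/((-10.6)-29) = 15.1/(-39.6) = -0.3813

-0.3813


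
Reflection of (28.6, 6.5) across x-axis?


Reflection over x-axis: (x,y) -> (x,-y)
(28.6, 6.5) -> (28.6, -6.5)

(28.6, -6.5)


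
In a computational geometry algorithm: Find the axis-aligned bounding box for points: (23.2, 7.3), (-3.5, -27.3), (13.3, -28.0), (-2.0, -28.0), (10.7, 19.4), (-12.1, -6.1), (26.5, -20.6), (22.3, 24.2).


x range: [-12.1, 26.5]
y range: [-28, 24.2]
Bounding box: (-12.1,-28) to (26.5,24.2)

(-12.1,-28) to (26.5,24.2)


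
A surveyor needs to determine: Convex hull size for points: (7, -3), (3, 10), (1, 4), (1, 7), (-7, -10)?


Convex hull vertices (CCW): (-7, -10), (7, -3), (3, 10), (1, 7)
Count = 4

4


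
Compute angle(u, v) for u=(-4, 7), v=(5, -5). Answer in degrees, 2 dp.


u.v = -55, |u| = sqrt(65) = 8.0623, |v| = sqrt(50) = 7.0711
cos(theta) = u.v/(|u||v|) = -55/sqrt(3250) = -0.964764
theta = acos(-0.964764) = 164.74 degrees

164.74 degrees


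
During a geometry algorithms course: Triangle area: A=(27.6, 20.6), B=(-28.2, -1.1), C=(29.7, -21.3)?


Area = |x_A(y_B-y_C) + x_B(y_C-y_A) + x_C(y_A-y_B)|/2
= |557.52 + 1181.58 + 644.49|/2
= 2383.59/2 = 1191.795

1191.795


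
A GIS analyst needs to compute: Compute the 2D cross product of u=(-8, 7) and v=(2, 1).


u x v = u_x*v_y - u_y*v_x = (-8)*1 - 7*2
= (-8) - 14 = -22

-22


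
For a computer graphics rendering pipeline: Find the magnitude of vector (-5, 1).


|u| = sqrt((-5)^2 + 1^2) = sqrt(26) = 5.099

5.099


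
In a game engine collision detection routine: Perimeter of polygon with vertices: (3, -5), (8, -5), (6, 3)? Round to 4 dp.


Sides: (3, -5)->(8, -5): sqrt(25) = 5, (8, -5)->(6, 3): sqrt(68) = 8.246211, (6, 3)->(3, -5): sqrt(73) = 8.544004
Sum = 21.790215
Perimeter = 21.7902

21.7902


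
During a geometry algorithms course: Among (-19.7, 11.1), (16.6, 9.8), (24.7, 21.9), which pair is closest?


d(P0,P1) = 36.3233, d(P0,P2) = 45.6946, d(P1,P2) = 14.5609
Closest: P1 and P2

Closest pair: (16.6, 9.8) and (24.7, 21.9), distance = 14.5609


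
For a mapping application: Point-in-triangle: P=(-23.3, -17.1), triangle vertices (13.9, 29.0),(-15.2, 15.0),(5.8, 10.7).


Cross products: AB x AP = 820.71, BC x BP = -708.93, CA x CP = 307.35
All same sign? no

No, outside


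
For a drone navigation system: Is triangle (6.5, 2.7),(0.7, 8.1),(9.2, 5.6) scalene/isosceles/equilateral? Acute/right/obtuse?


Side lengths squared: AB^2=62.8, BC^2=78.5, CA^2=15.7
Sorted: [15.7, 62.8, 78.5]
By sides: Scalene, By angles: Right

Scalene, Right


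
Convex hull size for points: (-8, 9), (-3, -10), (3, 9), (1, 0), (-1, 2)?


Convex hull vertices (CCW): (-8, 9), (-3, -10), (1, 0), (3, 9)
Count = 4

4


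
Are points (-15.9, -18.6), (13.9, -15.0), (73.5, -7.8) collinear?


Cross product: (13.9-(-15.9))*((-7.8)-(-18.6)) - ((-15)-(-18.6))*(73.5-(-15.9))
= 0

Yes, collinear


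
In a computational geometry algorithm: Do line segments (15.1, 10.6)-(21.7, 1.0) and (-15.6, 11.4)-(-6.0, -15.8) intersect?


Cross products: d1=827.36, d2=914.72, d3=-289.44, d4=-376.8
d1*d2 < 0 and d3*d4 < 0? no

No, they don't intersect


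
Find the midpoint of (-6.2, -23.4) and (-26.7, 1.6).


M = (((-6.2)+(-26.7))/2, ((-23.4)+1.6)/2)
= (-16.45, -10.9)

(-16.45, -10.9)


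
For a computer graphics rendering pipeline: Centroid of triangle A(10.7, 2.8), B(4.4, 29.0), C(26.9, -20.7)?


Centroid = ((x_A+x_B+x_C)/3, (y_A+y_B+y_C)/3)
= ((10.7+4.4+26.9)/3, (2.8+29+(-20.7))/3)
= (14, 3.7)

(14, 3.7)


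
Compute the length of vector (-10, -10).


|u| = sqrt((-10)^2 + (-10)^2) = sqrt(200) = 14.1421

14.1421


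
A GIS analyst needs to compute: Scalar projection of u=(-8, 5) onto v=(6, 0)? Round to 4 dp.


u.v = -48, |v| = sqrt(36) = 6
Scalar projection = u.v / |v| = -48 / sqrt(36) = -8

-8


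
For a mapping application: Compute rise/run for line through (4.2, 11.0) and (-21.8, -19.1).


slope = (y2-y1)/(x2-x1) = ((-19.1)-11)/((-21.8)-4.2) = (-30.1)/(-26) = 1.1577

1.1577


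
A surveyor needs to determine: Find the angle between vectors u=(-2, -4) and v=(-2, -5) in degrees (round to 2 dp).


u.v = 24, |u| = sqrt(20) = 4.4721, |v| = sqrt(29) = 5.3852
cos(theta) = u.v/(|u||v|) = 24/sqrt(580) = 0.996546
theta = acos(0.996546) = 4.76 degrees

4.76 degrees


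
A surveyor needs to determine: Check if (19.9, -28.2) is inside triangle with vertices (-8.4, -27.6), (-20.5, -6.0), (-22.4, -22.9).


Cross products: AB x AP = -604.02, BC x BP = 724.94, CA x CP = 124.61
All same sign? no

No, outside


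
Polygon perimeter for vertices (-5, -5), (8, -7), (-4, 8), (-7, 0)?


Sides: (-5, -5)->(8, -7): sqrt(173) = 13.152946, (8, -7)->(-4, 8): sqrt(369) = 19.209373, (-4, 8)->(-7, 0): sqrt(73) = 8.544004, (-7, 0)->(-5, -5): sqrt(29) = 5.385165
Sum = 46.291488
Perimeter = 46.2915

46.2915


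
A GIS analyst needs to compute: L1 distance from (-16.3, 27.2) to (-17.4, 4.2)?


|(-16.3)-(-17.4)| + |27.2-4.2| = 1.1 + 23 = 24.1

24.1


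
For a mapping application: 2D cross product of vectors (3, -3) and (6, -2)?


u x v = u_x*v_y - u_y*v_x = 3*(-2) - (-3)*6
= (-6) - (-18) = 12

12


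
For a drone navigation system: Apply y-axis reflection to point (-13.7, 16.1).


Reflection over y-axis: (x,y) -> (-x,y)
(-13.7, 16.1) -> (13.7, 16.1)

(13.7, 16.1)


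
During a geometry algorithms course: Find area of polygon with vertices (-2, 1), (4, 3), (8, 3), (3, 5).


Shoelace sum: ((-2)*3 - 4*1) + (4*3 - 8*3) + (8*5 - 3*3) + (3*1 - (-2)*5)
= 22
Area = |22|/2 = 11

11


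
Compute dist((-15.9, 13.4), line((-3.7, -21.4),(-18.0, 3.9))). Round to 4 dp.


|cross product| = 188.98
|line direction| = sqrt(844.58) = 29.0617
Distance = 188.98/sqrt(844.58) = 6.5027

6.5027


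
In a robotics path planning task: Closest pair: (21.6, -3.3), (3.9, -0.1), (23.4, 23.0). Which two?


d(P0,P1) = 17.9869, d(P0,P2) = 26.3615, d(P1,P2) = 30.2301
Closest: P0 and P1

Closest pair: (21.6, -3.3) and (3.9, -0.1), distance = 17.9869


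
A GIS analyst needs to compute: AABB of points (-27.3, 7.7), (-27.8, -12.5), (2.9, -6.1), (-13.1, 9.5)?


x range: [-27.8, 2.9]
y range: [-12.5, 9.5]
Bounding box: (-27.8,-12.5) to (2.9,9.5)

(-27.8,-12.5) to (2.9,9.5)


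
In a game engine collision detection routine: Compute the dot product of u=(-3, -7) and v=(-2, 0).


u . v = u_x*v_x + u_y*v_y = (-3)*(-2) + (-7)*0
= 6 + 0 = 6

6


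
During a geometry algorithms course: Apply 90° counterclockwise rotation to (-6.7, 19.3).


90° CCW: (x,y) -> (-y, x)
(-6.7,19.3) -> (-19.3, -6.7)

(-19.3, -6.7)


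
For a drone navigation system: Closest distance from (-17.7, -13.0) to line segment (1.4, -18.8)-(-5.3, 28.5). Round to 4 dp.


Project P onto AB: t = 0.1763 (clamped to [0,1])
Closest point on segment: (0.2189, -10.4618)
Distance: 18.0978

18.0978


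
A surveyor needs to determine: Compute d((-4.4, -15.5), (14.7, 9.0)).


dx=19.1, dy=24.5
d^2 = 19.1^2 + 24.5^2 = 965.06
d = sqrt(965.06) = 31.0654

31.0654


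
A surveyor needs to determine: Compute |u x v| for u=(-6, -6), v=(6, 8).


|u x v| = |(-6)*8 - (-6)*6|
= |(-48) - (-36)| = 12

12


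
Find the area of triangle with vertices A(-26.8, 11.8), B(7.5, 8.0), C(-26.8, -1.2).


Area = |x_A(y_B-y_C) + x_B(y_C-y_A) + x_C(y_A-y_B)|/2
= |(-246.56) + (-97.5) + (-101.84)|/2
= 445.9/2 = 222.95

222.95


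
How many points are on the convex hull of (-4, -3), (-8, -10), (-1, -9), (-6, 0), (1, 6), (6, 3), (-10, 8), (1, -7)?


Convex hull vertices (CCW): (-10, 8), (-8, -10), (-1, -9), (1, -7), (6, 3), (1, 6)
Count = 6

6


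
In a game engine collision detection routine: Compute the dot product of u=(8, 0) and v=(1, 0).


u . v = u_x*v_x + u_y*v_y = 8*1 + 0*0
= 8 + 0 = 8

8


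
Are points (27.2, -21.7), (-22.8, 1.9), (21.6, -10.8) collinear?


Cross product: ((-22.8)-27.2)*((-10.8)-(-21.7)) - (1.9-(-21.7))*(21.6-27.2)
= -412.84

No, not collinear


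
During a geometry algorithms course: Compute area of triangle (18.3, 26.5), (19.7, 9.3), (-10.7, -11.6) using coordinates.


Area = |x_A(y_B-y_C) + x_B(y_C-y_A) + x_C(y_A-y_B)|/2
= |382.47 + (-750.57) + (-184.04)|/2
= 552.14/2 = 276.07

276.07


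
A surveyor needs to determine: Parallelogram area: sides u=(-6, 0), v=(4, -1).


|u x v| = |(-6)*(-1) - 0*4|
= |6 - 0| = 6

6


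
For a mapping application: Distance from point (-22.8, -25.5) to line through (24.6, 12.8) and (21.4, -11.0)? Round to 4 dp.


|cross product| = 1005.56
|line direction| = sqrt(576.68) = 24.0142
Distance = 1005.56/sqrt(576.68) = 41.8736

41.8736


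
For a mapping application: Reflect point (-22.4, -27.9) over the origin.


Reflection over origin: (x,y) -> (-x,-y)
(-22.4, -27.9) -> (22.4, 27.9)

(22.4, 27.9)


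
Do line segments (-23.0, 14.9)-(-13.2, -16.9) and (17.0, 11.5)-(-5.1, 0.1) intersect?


Cross products: d1=-531.14, d2=283.36, d3=1238.68, d4=424.18
d1*d2 < 0 and d3*d4 < 0? no

No, they don't intersect


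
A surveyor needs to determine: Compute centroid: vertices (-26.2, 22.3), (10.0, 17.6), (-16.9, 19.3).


Centroid = ((x_A+x_B+x_C)/3, (y_A+y_B+y_C)/3)
= (((-26.2)+10+(-16.9))/3, (22.3+17.6+19.3)/3)
= (-11.0333, 19.7333)

(-11.0333, 19.7333)
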